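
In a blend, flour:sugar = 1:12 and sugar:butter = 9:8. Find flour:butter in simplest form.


Given a:b = 1:12 and b:c = 9:8
Make b consistent. Multiply first ratio by 9: a:b = 9:108
Multiply second ratio by 12: b:c = 108:96
Now b = 108 in both, so a:b:c = 9:108:96
Therefore a:c = 9:96
Simplify by GCD: a:c = 3:32

3:32


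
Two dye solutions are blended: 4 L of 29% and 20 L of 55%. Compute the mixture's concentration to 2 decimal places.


Solute in mixture 1 = 29% of 4 L = 4*29/100 = 29/25 L
Solute in mixture 2 = 55% of 20 L = 20*55/100 = 11 L
Total solute = 29/25 + 11 = 304/25 L
Total volume = 4 + 20 = 24 L
Final concentration = 304/25/24 * 100 = 50.67%

50.67


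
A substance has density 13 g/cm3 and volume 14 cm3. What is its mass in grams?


Using mass = density * volume
Density = 13 g/cm3
Volume = 14 cm3
Mass = 13 * 14
= 182 g

182


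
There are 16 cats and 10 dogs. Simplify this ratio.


Find GCD(16, 10)
GCD = 2
Divide both by 2: 16/2 = 8, 10/2 = 5
Simplified ratio = 8:5

8:5


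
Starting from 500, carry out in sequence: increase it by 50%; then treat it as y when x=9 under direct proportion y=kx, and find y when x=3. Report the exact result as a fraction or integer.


Start with 500.
Step 1: Increase by 50%: 500 * 150/100 = 750
Step 2: Direct prop: k = (750)/9; new y = k*3 = 750*3/9 = 250
Final result = 250

250


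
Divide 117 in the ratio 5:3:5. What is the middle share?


Ratio = 5:3:5
Total parts = 5 + 3 + 5 = 13
Value per part = 117 / 13 = 9
First share = 5 * 9 = 45
Middle share = 3 * 9 = 27
Third share = 5 * 9 = 45

27


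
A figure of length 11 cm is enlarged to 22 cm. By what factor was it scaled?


Original length = 11 cm
Scaled length = 22 cm
Scale factor = 22 / 11
= 2

2


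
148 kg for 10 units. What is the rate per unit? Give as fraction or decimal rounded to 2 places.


Total kg = 148
Number of units = 10
Unit rate = 148 / 10
= 14.80 kg per unit

14.80


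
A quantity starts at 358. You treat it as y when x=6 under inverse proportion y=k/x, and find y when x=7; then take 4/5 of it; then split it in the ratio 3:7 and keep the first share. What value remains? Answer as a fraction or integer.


Start with 358.
Step 1: Inverse prop: k = (358)*6; new y = k/7 = 358*6/7 = 2148/7
Step 2: Take 4/5: 2148/7 * 4/5 = 8592/35
Step 3: Split 3:7, first share = 8592/35 * 3/10 = 12888/175
Final result = 12888/175

12888/175


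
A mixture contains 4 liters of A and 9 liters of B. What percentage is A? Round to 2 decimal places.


Volume of A = 4 L
Volume of B = 9 L
Total volume = 4 + 9 = 13 L
Percentage of A = (4/13) * 100
= 30.77%

30.77


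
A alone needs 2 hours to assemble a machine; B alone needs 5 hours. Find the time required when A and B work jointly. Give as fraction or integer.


Rate of A = 1/2 job per hour
Rate of B = 1/5 job per hour
Combined rate = 1/2 + 1/5
Find common denominator: (5 + 2)/(2*5) = 7/10
Combined rate = 7/10 job per hour
Time together = 1 / (7/10) = 10/7 hours

10/7


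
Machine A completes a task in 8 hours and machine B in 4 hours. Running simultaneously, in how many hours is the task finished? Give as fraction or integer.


Rate of A = 1/8 job per hour
Rate of B = 1/4 job per hour
Combined rate = 1/8 + 1/4
Find common denominator: (4 + 8)/(8*4) = 12/32
Combined rate = 3/8 job per hour
Time together = 1 / (3/8) = 8/3 hours

8/3


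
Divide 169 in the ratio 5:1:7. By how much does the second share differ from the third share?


Total parts = 5 + 1 + 7 = 13
Value per part = 169 / 13 = 13
Shares: 5*13=65, 1*13=13, 7*13=91
Second share = 13, third share = 91
Difference = |13 - 91| = 78

78


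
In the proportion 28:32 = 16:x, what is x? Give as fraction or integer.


Setting up: 28/32 = 16/x
Cross multiply: 28 * x = 32 * 16
28x = 512
x = 512/28
x = 128/7

128/7


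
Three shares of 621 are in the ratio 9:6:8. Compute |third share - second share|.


Total parts = 9 + 6 + 8 = 23
Value per part = 621 / 23 = 27
Shares: 9*27=243, 6*27=162, 8*27=216
Third share = 216, second share = 162
Difference = |216 - 162| = 54

54


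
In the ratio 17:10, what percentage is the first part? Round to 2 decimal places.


Total parts = 17 + 10 = 27
First part fraction = 17/27
Percentage = (17/27) * 100
= 0.62963 * 100
= 62.96%

62.96


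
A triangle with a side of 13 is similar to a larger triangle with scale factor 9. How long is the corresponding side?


Similar triangles have proportional sides
Scale factor = 9
Smaller side = 13
Corresponding larger side = 13 * 9
= 117

117


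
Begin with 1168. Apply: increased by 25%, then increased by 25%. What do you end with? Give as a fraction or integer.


Start: 1168
Step 1: increase by 25% => multiply by 125/100
  1168 * 125/100 = 1460
Step 2: increase by 25% => multiply by 125/100
  1460 * 125/100 = 1825
Final value = 1825

1825


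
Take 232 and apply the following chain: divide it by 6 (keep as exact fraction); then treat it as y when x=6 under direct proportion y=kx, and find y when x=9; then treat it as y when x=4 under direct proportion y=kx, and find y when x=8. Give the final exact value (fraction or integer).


Start with 232.
Step 1: Divide by 6: 232 / 6 = 116/3
Step 2: Direct prop: k = (116/3)/6; new y = k*9 = 116/3*9/6 = 58
Step 3: Direct prop: k = (58)/4; new y = k*8 = 58*8/4 = 116
Final result = 116

116


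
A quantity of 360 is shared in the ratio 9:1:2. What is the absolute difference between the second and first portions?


Total parts = 9 + 1 + 2 = 12
Value per part = 360 / 12 = 30
Shares: 9*30=270, 1*30=30, 2*30=60
Second share = 30, first share = 270
Difference = |30 - 270| = 240

240


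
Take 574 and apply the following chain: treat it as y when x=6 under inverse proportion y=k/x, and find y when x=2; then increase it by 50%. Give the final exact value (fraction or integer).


Start with 574.
Step 1: Inverse prop: k = (574)*6; new y = k/2 = 574*6/2 = 1722
Step 2: Increase by 50%: 1722 * 150/100 = 2583
Final result = 2583

2583


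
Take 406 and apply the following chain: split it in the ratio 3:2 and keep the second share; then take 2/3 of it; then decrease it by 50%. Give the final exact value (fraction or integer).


Start with 406.
Step 1: Split 3:2, second share = 406 * 2/5 = 812/5
Step 2: Take 2/3: 812/5 * 2/3 = 1624/15
Step 3: Decrease by 50%: 1624/15 * 50/100 = 812/15
Final result = 812/15

812/15


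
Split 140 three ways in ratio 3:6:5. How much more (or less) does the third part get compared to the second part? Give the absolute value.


Total parts = 3 + 6 + 5 = 14
Value per part = 140 / 14 = 10
Shares: 3*10=30, 6*10=60, 5*10=50
Third share = 50, second share = 60
Difference = |50 - 60| = 10

10


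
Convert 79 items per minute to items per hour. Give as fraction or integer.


Converting from per minute to per hour
Rate = 79 items per minute
Multiply by 60: 79 * 60
= 4740 items per hour

4740


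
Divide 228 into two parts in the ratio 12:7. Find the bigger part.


Total parts = 12 + 7 = 19
Value per part = 228 / 19 = 12
First share = 12 * 12 = 144
Second share = 7 * 12 = 84
Larger share = 144

144


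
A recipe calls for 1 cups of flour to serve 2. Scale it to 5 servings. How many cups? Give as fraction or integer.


Original: 1 cups for 2 servings
Target servings = 5
Scaling factor = 5/2
New amount = 1 * 5/2
= 5/2
= 5/2 cups

5/2


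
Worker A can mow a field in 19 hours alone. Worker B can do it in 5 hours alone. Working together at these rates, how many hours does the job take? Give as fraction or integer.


Rate of A = 1/19 job per hour
Rate of B = 1/5 job per hour
Combined rate = 1/19 + 1/5
Find common denominator: (5 + 19)/(19*5) = 24/95
Combined rate = 24/95 job per hour
Time together = 1 / (24/95) = 95/24 hours

95/24


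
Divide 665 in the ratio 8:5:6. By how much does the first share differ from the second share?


Total parts = 8 + 5 + 6 = 19
Value per part = 665 / 19 = 35
Shares: 8*35=280, 5*35=175, 6*35=210
First share = 280, second share = 175
Difference = |280 - 175| = 105

105


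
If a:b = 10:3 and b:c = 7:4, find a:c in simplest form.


Given a:b = 10:3 and b:c = 7:4
Make b consistent. Multiply first ratio by 7: a:b = 70:21
Multiply second ratio by 3: b:c = 21:12
Now b = 21 in both, so a:b:c = 70:21:12
Therefore a:c = 70:12
Simplify by GCD: a:c = 35:6

35:6


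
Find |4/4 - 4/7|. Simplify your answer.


Simplify: 4/4 = 1 and 4/7 = 4/7
Find common denominator: LCD = 7
Convert: 7/7 and 4/7
Difference = |7 - 4|/7 = 3/7
Simplified = 3/7

3/7


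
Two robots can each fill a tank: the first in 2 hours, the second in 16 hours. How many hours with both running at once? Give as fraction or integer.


Rate of A = 1/2 job per hour
Rate of B = 1/16 job per hour
Combined rate = 1/2 + 1/16
Find common denominator: (16 + 2)/(2*16) = 18/32
Combined rate = 9/16 job per hour
Time together = 1 / (9/16) = 16/9 hours

16/9


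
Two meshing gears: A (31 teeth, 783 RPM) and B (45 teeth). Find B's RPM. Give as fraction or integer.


Gear ratio: teeth_A * RPM_A = teeth_B * RPM_B
31 * 783 = 45 * RPM_B
24273 = 45 * RPM_B
RPM_B = 24273 / 45
RPM_B = 2697/5

2697/5


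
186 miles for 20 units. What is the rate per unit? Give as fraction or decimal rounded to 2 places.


Total miles = 186
Number of units = 20
Unit rate = 186 / 20
= 9.30 miles per unit

9.30


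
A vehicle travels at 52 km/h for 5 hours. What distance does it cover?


Using distance = speed * time
Speed = 52 km/h
Time = 5 hours
Distance = 52 * 5
= 260 km

260


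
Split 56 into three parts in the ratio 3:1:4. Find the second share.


Ratio = 3:1:4
Total parts = 3 + 1 + 4 = 8
Value per part = 56 / 8 = 7
First share = 3 * 7 = 21
Middle share = 1 * 7 = 7
Third share = 4 * 7 = 28

7


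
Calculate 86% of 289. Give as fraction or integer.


Compute 86% of 289
Convert percentage: 86% = 86/100
Multiply: 289 * 86/100
= 24854/100
= 12427/50

12427/50


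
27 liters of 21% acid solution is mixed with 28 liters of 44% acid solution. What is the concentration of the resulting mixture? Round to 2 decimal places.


Solute in mixture 1 = 21% of 27 L = 27*21/100 = 567/100 L
Solute in mixture 2 = 44% of 28 L = 28*44/100 = 308/25 L
Total solute = 567/100 + 308/25 = 1799/100 L
Total volume = 27 + 28 = 55 L
Final concentration = 1799/100/55 * 100 = 32.71%

32.71


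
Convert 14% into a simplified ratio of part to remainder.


Part = 14%, Remainder = 86%
Ratio = 14:86
GCD(14, 86) = 2
Simplify: 7:43 = 7:43

7:43


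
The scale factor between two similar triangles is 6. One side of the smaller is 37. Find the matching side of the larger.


Similar triangles have proportional sides
Scale factor = 6
Smaller side = 37
Corresponding larger side = 37 * 6
= 222

222


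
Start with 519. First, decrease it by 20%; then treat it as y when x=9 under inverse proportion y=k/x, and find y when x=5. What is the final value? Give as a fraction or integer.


Start with 519.
Step 1: Decrease by 20%: 519 * 80/100 = 2076/5
Step 2: Inverse prop: k = (2076/5)*9; new y = k/5 = 2076/5*9/5 = 18684/25
Final result = 18684/25

18684/25


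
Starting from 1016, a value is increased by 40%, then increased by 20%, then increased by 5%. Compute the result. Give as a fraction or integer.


Start: 1016
Step 1: increase by 40% => multiply by 140/100
  1016 * 140/100 = 7112/5
Step 2: increase by 20% => multiply by 120/100
  7112/5 * 120/100 = 42672/25
Step 3: increase by 5% => multiply by 105/100
  42672/25 * 105/100 = 224028/125
Final value = 224028/125

224028/125


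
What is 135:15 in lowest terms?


Find GCD(135, 15)
GCD = 15
Divide both by 15: 135/15 = 9, 15/15 = 1
Simplified ratio = 9:1

9:1


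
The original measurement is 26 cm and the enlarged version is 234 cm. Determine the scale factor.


Original length = 26 cm
Scaled length = 234 cm
Scale factor = 234 / 26
= 9

9


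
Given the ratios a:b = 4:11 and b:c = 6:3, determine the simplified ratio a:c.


Given a:b = 4:11 and b:c = 6:3
Make b consistent. Multiply first ratio by 6: a:b = 24:66
Multiply second ratio by 11: b:c = 66:33
Now b = 66 in both, so a:b:c = 24:66:33
Therefore a:c = 24:33
Simplify by GCD: a:c = 8:11

8:11


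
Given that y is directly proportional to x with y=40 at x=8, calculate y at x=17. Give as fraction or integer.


Direct proportion: y = kx
Find k: k = 40/8 = 5
Compute y at x=17: y = 5 * 17
y = 85

85


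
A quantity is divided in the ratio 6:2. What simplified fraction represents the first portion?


Total parts = 6 + 2 = 8
First part fraction = 6/8
Simplify: 6/8 = 3/4

3/4


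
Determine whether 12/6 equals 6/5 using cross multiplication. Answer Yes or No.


Cross multiply to check 12/6 = 6/5
Left cross product: 12 * 5 = 60
Right cross product: 6 * 6 = 36
60 != 36
Not equal, so proportions differ => No

No


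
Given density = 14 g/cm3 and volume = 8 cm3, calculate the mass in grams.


Using mass = density * volume
Density = 14 g/cm3
Volume = 8 cm3
Mass = 14 * 8
= 112 g

112


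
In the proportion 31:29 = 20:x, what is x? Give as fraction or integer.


Setting up: 31/29 = 20/x
Cross multiply: 31 * x = 29 * 20
31x = 580
x = 580/31
x = 580/31

580/31


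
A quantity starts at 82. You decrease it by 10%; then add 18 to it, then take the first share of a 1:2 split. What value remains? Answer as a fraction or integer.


Start with 82.
Step 1: Decrease by 10%: 82 * 90/100 = 369/5
Step 2: Add 18: 369/5+18=459/5; split 1:2 first = 459/5*1/3 = 153/5
Final result = 153/5

153/5


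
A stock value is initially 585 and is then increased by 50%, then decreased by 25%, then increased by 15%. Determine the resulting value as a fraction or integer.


Start: 585
Step 1: increase by 50% => multiply by 150/100
  585 * 150/100 = 1755/2
Step 2: decrease by 25% => multiply by 75/100
  1755/2 * 75/100 = 5265/8
Step 3: increase by 15% => multiply by 115/100
  5265/8 * 115/100 = 24219/32
Final value = 24219/32

24219/32


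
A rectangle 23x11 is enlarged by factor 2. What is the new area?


Original dimensions: 23 x 11
Enlargement factor = 2
New width = 23 * 2 = 46
New height = 11 * 2 = 22
New area = 46 * 22 = 1012

1012


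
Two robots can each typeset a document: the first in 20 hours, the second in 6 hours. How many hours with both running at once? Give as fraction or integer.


Rate of A = 1/20 job per hour
Rate of B = 1/6 job per hour
Combined rate = 1/20 + 1/6
Find common denominator: (6 + 20)/(20*6) = 26/120
Combined rate = 13/60 job per hour
Time together = 1 / (13/60) = 60/13 hours

60/13


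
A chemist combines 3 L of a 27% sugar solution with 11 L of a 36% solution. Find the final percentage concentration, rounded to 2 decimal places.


Solute in mixture 1 = 27% of 3 L = 3*27/100 = 81/100 L
Solute in mixture 2 = 36% of 11 L = 11*36/100 = 99/25 L
Total solute = 81/100 + 99/25 = 477/100 L
Total volume = 3 + 11 = 14 L
Final concentration = 477/100/14 * 100 = 34.07%

34.07


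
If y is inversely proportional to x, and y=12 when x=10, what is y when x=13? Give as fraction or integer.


Inverse proportion: y = k/x
Find k: k = 10 * 12 = 120
Compute y at x=13: y = 120/13
y = 120/13

120/13


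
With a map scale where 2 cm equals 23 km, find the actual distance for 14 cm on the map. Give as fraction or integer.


Map scale: 2 cm = 23 km
Measured distance on map = 14 cm
Set up proportion: 14 * 23 / 2
= 322 / 2
= 161 km

161


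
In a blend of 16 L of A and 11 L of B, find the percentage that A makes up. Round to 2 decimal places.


Volume of A = 16 L
Volume of B = 11 L
Total volume = 16 + 11 = 27 L
Percentage of A = (16/27) * 100
= 59.26%

59.26


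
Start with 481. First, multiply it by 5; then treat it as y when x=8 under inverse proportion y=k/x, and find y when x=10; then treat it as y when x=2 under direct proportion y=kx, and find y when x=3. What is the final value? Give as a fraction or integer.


Start with 481.
Step 1: Multiply by 5: 481 * 5 = 2405
Step 2: Inverse prop: k = (2405)*8; new y = k/10 = 2405*8/10 = 1924
Step 3: Direct prop: k = (1924)/2; new y = k*3 = 1924*3/2 = 2886
Final result = 2886

2886


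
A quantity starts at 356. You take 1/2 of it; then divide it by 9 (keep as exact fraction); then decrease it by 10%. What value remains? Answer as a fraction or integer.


Start with 356.
Step 1: Take 1/2: 356 * 1/2 = 178
Step 2: Divide by 9: 178 / 9 = 178/9
Step 3: Decrease by 10%: 178/9 * 90/100 = 89/5
Final result = 89/5

89/5


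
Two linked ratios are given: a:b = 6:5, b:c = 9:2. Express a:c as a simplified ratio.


Given a:b = 6:5 and b:c = 9:2
Make b consistent. Multiply first ratio by 9: a:b = 54:45
Multiply second ratio by 5: b:c = 45:10
Now b = 45 in both, so a:b:c = 54:45:10
Therefore a:c = 54:10
Simplify by GCD: a:c = 27:5

27:5


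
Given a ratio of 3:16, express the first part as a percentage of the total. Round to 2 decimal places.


Total parts = 3 + 16 = 19
First part fraction = 3/19
Percentage = (3/19) * 100
= 0.157895 * 100
= 15.79%

15.79


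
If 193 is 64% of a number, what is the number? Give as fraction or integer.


Given: 193 is 64% of the whole
Set up: 193 = 64/100 * whole
whole = 193 * 100 / 64
whole = 19300 / 64
whole = 4825/16

4825/16


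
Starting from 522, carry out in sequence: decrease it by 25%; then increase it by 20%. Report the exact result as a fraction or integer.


Start with 522.
Step 1: Decrease by 25%: 522 * 75/100 = 783/2
Step 2: Increase by 20%: 783/2 * 120/100 = 2349/5
Final result = 2349/5

2349/5


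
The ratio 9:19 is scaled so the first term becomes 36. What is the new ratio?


Original ratio: 9:19
First term target: 36
Scale factor = 36 / 9 = 4
Multiply second term: 19 * 4 = 76
Equivalent ratio = 36:76

36:76


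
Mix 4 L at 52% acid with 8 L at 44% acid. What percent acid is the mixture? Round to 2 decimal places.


Solute in mixture 1 = 52% of 4 L = 4*52/100 = 52/25 L
Solute in mixture 2 = 44% of 8 L = 8*44/100 = 88/25 L
Total solute = 52/25 + 88/25 = 28/5 L
Total volume = 4 + 8 = 12 L
Final concentration = 28/5/12 * 100 = 46.67%

46.67


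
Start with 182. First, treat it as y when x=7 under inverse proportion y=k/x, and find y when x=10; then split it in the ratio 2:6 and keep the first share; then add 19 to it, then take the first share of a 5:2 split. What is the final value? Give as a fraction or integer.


Start with 182.
Step 1: Inverse prop: k = (182)*7; new y = k/10 = 182*7/10 = 637/5
Step 2: Split 2:6, first share = 637/5 * 2/8 = 637/20
Step 3: Add 19: 637/20+19=1017/20; split 5:2 first = 1017/20*5/7 = 1017/28
Final result = 1017/28

1017/28


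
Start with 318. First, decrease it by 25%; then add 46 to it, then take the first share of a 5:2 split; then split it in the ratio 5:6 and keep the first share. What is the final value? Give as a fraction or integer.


Start with 318.
Step 1: Decrease by 25%: 318 * 75/100 = 477/2
Step 2: Add 46: 477/2+46=569/2; split 5:2 first = 569/2*5/7 = 2845/14
Step 3: Split 5:6, first share = 2845/14 * 5/11 = 14225/154
Final result = 14225/154

14225/154


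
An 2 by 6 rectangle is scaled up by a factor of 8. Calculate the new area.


Original dimensions: 2 x 6
Enlargement factor = 8
New width = 2 * 8 = 16
New height = 6 * 8 = 48
New area = 16 * 48 = 768

768


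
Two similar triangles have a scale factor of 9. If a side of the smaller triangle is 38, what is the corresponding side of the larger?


Similar triangles have proportional sides
Scale factor = 9
Smaller side = 38
Corresponding larger side = 38 * 9
= 342

342


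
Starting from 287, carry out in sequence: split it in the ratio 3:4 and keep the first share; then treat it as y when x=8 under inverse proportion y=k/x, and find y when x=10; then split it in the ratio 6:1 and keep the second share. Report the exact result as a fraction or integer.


Start with 287.
Step 1: Split 3:4, first share = 287 * 3/7 = 123
Step 2: Inverse prop: k = (123)*8; new y = k/10 = 123*8/10 = 492/5
Step 3: Split 6:1, second share = 492/5 * 1/7 = 492/35
Final result = 492/35

492/35


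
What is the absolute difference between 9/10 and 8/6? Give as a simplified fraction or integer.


Simplify: 9/10 = 9/10 and 8/6 = 4/3
Find common denominator: LCD = 30
Convert: 27/30 and 40/30
Difference = |27 - 40|/30 = 13/30
Simplified = 13/30

13/30


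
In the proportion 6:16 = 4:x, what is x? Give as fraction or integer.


Setting up: 6/16 = 4/x
Cross multiply: 6 * x = 16 * 4
6x = 64
x = 64/6
x = 32/3

32/3


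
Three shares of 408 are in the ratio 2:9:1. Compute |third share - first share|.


Total parts = 2 + 9 + 1 = 12
Value per part = 408 / 12 = 34
Shares: 2*34=68, 9*34=306, 1*34=34
Third share = 34, first share = 68
Difference = |34 - 68| = 34

34


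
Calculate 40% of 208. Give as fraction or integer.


Compute 40% of 208
Convert percentage: 40% = 40/100
Multiply: 208 * 40/100
= 8320/100
= 416/5

416/5


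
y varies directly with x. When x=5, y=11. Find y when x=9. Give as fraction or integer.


Direct proportion: y = kx
Find k: k = 11/5 = 11/5
Compute y at x=9: y = 11/5 * 9
y = 99/5

99/5


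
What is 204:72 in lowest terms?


Find GCD(204, 72)
GCD = 12
Divide both by 12: 204/12 = 17, 72/12 = 6
Simplified ratio = 17:6

17:6


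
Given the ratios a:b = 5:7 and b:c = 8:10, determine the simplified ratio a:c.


Given a:b = 5:7 and b:c = 8:10
Make b consistent. Multiply first ratio by 8: a:b = 40:56
Multiply second ratio by 7: b:c = 56:70
Now b = 56 in both, so a:b:c = 40:56:70
Therefore a:c = 40:70
Simplify by GCD: a:c = 4:7

4:7


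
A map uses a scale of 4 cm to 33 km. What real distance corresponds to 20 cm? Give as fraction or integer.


Map scale: 4 cm = 33 km
Measured distance on map = 20 cm
Set up proportion: 20 * 33 / 4
= 660 / 4
= 165 km

165


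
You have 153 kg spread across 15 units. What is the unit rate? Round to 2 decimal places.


Total kg = 153
Number of units = 15
Unit rate = 153 / 15
= 10.20 kg per unit

10.20


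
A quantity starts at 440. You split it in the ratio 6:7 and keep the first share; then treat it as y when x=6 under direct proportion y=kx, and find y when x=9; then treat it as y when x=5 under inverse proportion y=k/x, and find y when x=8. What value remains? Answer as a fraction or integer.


Start with 440.
Step 1: Split 6:7, first share = 440 * 6/13 = 2640/13
Step 2: Direct prop: k = (2640/13)/6; new y = k*9 = 2640/13*9/6 = 3960/13
Step 3: Inverse prop: k = (3960/13)*5; new y = k/8 = 3960/13*5/8 = 2475/13
Final result = 2475/13

2475/13


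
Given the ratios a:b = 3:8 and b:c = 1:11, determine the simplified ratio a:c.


Given a:b = 3:8 and b:c = 1:11
Make b consistent. Multiply first ratio by 1: a:b = 3:8
Multiply second ratio by 8: b:c = 8:88
Now b = 8 in both, so a:b:c = 3:8:88
Therefore a:c = 3:88
Simplify by GCD: a:c = 3:88

3:88


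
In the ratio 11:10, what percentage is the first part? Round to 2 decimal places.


Total parts = 11 + 10 = 21
First part fraction = 11/21
Percentage = (11/21) * 100
= 0.52381 * 100
= 52.38%

52.38


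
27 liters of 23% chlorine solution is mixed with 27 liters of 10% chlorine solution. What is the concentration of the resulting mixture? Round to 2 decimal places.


Solute in mixture 1 = 23% of 27 L = 27*23/100 = 621/100 L
Solute in mixture 2 = 10% of 27 L = 27*10/100 = 27/10 L
Total solute = 621/100 + 27/10 = 891/100 L
Total volume = 27 + 27 = 54 L
Final concentration = 891/100/54 * 100 = 16.50%

16.50


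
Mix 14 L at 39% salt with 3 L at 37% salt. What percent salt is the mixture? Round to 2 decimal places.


Solute in mixture 1 = 39% of 14 L = 14*39/100 = 273/50 L
Solute in mixture 2 = 37% of 3 L = 3*37/100 = 111/100 L
Total solute = 273/50 + 111/100 = 657/100 L
Total volume = 14 + 3 = 17 L
Final concentration = 657/100/17 * 100 = 38.65%

38.65


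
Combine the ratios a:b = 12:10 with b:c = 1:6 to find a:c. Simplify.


Given a:b = 12:10 and b:c = 1:6
Make b consistent. Multiply first ratio by 1: a:b = 12:10
Multiply second ratio by 10: b:c = 10:60
Now b = 10 in both, so a:b:c = 12:10:60
Therefore a:c = 12:60
Simplify by GCD: a:c = 1:5

1:5


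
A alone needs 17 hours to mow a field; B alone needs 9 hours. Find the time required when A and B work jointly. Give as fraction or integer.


Rate of A = 1/17 job per hour
Rate of B = 1/9 job per hour
Combined rate = 1/17 + 1/9
Find common denominator: (9 + 17)/(17*9) = 26/153
Combined rate = 26/153 job per hour
Time together = 1 / (26/153) = 153/26 hours

153/26


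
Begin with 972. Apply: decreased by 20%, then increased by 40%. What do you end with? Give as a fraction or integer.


Start: 972
Step 1: decrease by 20% => multiply by 80/100
  972 * 80/100 = 3888/5
Step 2: increase by 40% => multiply by 140/100
  3888/5 * 140/100 = 27216/25
Final value = 27216/25

27216/25


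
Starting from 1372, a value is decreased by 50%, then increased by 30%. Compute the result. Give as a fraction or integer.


Start: 1372
Step 1: decrease by 50% => multiply by 50/100
  1372 * 50/100 = 686
Step 2: increase by 30% => multiply by 130/100
  686 * 130/100 = 4459/5
Final value = 4459/5

4459/5


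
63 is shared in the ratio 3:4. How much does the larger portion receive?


Total parts = 3 + 4 = 7
Value per part = 63 / 7 = 9
First share = 3 * 9 = 27
Second share = 4 * 9 = 36
Larger share = 36

36


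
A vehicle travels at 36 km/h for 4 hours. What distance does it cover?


Using distance = speed * time
Speed = 36 km/h
Time = 4 hours
Distance = 36 * 4
= 144 km

144


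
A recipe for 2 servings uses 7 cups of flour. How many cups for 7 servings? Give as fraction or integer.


Original: 7 cups for 2 servings
Target servings = 7
Scaling factor = 7/2
New amount = 7 * 7/2
= 49/2
= 49/2 cups

49/2


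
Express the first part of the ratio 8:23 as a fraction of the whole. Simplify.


Total parts = 8 + 23 = 31
First part fraction = 8/31
Simplify: 8/31 = 8/31

8/31


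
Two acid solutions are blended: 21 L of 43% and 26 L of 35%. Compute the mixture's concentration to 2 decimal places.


Solute in mixture 1 = 43% of 21 L = 21*43/100 = 903/100 L
Solute in mixture 2 = 35% of 26 L = 26*35/100 = 91/10 L
Total solute = 903/100 + 91/10 = 1813/100 L
Total volume = 21 + 26 = 47 L
Final concentration = 1813/100/47 * 100 = 38.57%

38.57


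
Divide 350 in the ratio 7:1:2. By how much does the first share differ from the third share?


Total parts = 7 + 1 + 2 = 10
Value per part = 350 / 10 = 35
Shares: 7*35=245, 1*35=35, 2*35=70
First share = 245, third share = 70
Difference = |245 - 70| = 175

175


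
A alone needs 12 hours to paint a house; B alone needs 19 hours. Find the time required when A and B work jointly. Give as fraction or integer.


Rate of A = 1/12 job per hour
Rate of B = 1/19 job per hour
Combined rate = 1/12 + 1/19
Find common denominator: (19 + 12)/(12*19) = 31/228
Combined rate = 31/228 job per hour
Time together = 1 / (31/228) = 228/31 hours

228/31


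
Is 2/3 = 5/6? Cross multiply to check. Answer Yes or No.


Cross multiply to check 2/3 = 5/6
Left cross product: 2 * 6 = 12
Right cross product: 3 * 5 = 15
12 != 15
Not equal, so proportions differ => No

No


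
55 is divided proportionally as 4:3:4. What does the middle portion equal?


Ratio = 4:3:4
Total parts = 4 + 3 + 4 = 11
Value per part = 55 / 11 = 5
First share = 4 * 5 = 20
Middle share = 3 * 5 = 15
Third share = 4 * 5 = 20

15


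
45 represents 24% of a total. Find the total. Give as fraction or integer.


Given: 45 is 24% of the whole
Set up: 45 = 24/100 * whole
whole = 45 * 100 / 24
whole = 4500 / 24
whole = 375/2

375/2


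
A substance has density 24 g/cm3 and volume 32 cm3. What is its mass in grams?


Using mass = density * volume
Density = 24 g/cm3
Volume = 32 cm3
Mass = 24 * 32
= 768 g

768


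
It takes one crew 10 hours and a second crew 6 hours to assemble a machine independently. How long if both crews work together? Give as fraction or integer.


Rate of A = 1/10 job per hour
Rate of B = 1/6 job per hour
Combined rate = 1/10 + 1/6
Find common denominator: (6 + 10)/(10*6) = 16/60
Combined rate = 4/15 job per hour
Time together = 1 / (4/15) = 15/4 hours

15/4


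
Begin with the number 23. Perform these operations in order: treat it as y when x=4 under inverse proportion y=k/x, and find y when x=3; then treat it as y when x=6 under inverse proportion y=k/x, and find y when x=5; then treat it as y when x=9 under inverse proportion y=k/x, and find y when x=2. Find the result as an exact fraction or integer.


Start with 23.
Step 1: Inverse prop: k = (23)*4; new y = k/3 = 23*4/3 = 92/3
Step 2: Inverse prop: k = (92/3)*6; new y = k/5 = 92/3*6/5 = 184/5
Step 3: Inverse prop: k = (184/5)*9; new y = k/2 = 184/5*9/2 = 828/5
Final result = 828/5

828/5


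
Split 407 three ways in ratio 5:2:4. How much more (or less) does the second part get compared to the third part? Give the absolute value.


Total parts = 5 + 2 + 4 = 11
Value per part = 407 / 11 = 37
Shares: 5*37=185, 2*37=74, 4*37=148
Second share = 74, third share = 148
Difference = |74 - 148| = 74

74


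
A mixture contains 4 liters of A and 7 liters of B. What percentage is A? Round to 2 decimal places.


Volume of A = 4 L
Volume of B = 7 L
Total volume = 4 + 7 = 11 L
Percentage of A = (4/11) * 100
= 36.36%

36.36


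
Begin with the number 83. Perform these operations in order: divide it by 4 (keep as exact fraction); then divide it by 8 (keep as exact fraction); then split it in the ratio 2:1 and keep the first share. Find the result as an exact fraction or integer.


Start with 83.
Step 1: Divide by 4: 83 / 4 = 83/4
Step 2: Divide by 8: 83/4 / 8 = 83/32
Step 3: Split 2:1, first share = 83/32 * 2/3 = 83/48
Final result = 83/48

83/48


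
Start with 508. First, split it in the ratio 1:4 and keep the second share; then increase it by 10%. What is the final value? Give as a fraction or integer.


Start with 508.
Step 1: Split 1:4, second share = 508 * 4/5 = 2032/5
Step 2: Increase by 10%: 2032/5 * 110/100 = 11176/25
Final result = 11176/25

11176/25


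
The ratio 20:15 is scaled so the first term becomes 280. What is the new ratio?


Original ratio: 20:15
First term target: 280
Scale factor = 280 / 20 = 14
Multiply second term: 15 * 14 = 210
Equivalent ratio = 280:210

280:210


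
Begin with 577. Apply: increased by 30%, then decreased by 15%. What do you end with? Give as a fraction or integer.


Start: 577
Step 1: increase by 30% => multiply by 130/100
  577 * 130/100 = 7501/10
Step 2: decrease by 15% => multiply by 85/100
  7501/10 * 85/100 = 127517/200
Final value = 127517/200

127517/200


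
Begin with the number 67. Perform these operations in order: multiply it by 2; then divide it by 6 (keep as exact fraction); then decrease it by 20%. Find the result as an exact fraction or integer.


Start with 67.
Step 1: Multiply by 2: 67 * 2 = 134
Step 2: Divide by 6: 134 / 6 = 67/3
Step 3: Decrease by 20%: 67/3 * 80/100 = 268/15
Final result = 268/15

268/15


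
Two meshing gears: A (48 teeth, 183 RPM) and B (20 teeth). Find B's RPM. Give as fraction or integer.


Gear ratio: teeth_A * RPM_A = teeth_B * RPM_B
48 * 183 = 20 * RPM_B
8784 = 20 * RPM_B
RPM_B = 8784 / 20
RPM_B = 2196/5

2196/5


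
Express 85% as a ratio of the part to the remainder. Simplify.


Part = 85%, Remainder = 15%
Ratio = 85:15
GCD(85, 15) = 5
Simplify: 17:3 = 17:3

17:3


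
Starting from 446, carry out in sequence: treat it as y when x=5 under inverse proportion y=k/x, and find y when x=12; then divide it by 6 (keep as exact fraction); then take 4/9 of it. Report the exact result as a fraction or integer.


Start with 446.
Step 1: Inverse prop: k = (446)*5; new y = k/12 = 446*5/12 = 1115/6
Step 2: Divide by 6: 1115/6 / 6 = 1115/36
Step 3: Take 4/9: 1115/36 * 4/9 = 1115/81
Final result = 1115/81

1115/81


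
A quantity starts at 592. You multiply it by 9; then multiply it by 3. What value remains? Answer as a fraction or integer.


Start with 592.
Step 1: Multiply by 9: 592 * 9 = 5328
Step 2: Multiply by 3: 5328 * 3 = 15984
Final result = 15984

15984


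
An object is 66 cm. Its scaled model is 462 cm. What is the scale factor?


Original length = 66 cm
Scaled length = 462 cm
Scale factor = 462 / 66
= 7

7


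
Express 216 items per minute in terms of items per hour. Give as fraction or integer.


Converting from per minute to per hour
Rate = 216 items per minute
Multiply by 60: 216 * 60
= 12960 items per hour

12960


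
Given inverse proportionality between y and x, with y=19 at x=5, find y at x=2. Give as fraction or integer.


Inverse proportion: y = k/x
Find k: k = 5 * 19 = 95
Compute y at x=2: y = 95/2
y = 95/2

95/2


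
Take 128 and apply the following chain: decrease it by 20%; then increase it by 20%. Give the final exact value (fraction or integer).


Start with 128.
Step 1: Decrease by 20%: 128 * 80/100 = 512/5
Step 2: Increase by 20%: 512/5 * 120/100 = 3072/25
Final result = 3072/25

3072/25


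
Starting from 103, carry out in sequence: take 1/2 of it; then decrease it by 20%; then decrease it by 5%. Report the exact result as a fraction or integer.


Start with 103.
Step 1: Take 1/2: 103 * 1/2 = 103/2
Step 2: Decrease by 20%: 103/2 * 80/100 = 206/5
Step 3: Decrease by 5%: 206/5 * 95/100 = 1957/50
Final result = 1957/50

1957/50


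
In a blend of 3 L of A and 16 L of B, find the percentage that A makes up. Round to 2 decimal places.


Volume of A = 3 L
Volume of B = 16 L
Total volume = 3 + 16 = 19 L
Percentage of A = (3/19) * 100
= 15.79%

15.79


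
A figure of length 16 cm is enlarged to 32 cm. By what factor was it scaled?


Original length = 16 cm
Scaled length = 32 cm
Scale factor = 32 / 16
= 2

2


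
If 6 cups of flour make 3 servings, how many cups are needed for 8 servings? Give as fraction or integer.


Original: 6 cups for 3 servings
Target servings = 8
Scaling factor = 8/3
New amount = 6 * 8/3
= 48/3
= 16 cups

16


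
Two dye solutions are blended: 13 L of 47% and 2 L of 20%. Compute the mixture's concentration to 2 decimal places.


Solute in mixture 1 = 47% of 13 L = 13*47/100 = 611/100 L
Solute in mixture 2 = 20% of 2 L = 2*20/100 = 2/5 L
Total solute = 611/100 + 2/5 = 651/100 L
Total volume = 13 + 2 = 15 L
Final concentration = 651/100/15 * 100 = 43.40%

43.40


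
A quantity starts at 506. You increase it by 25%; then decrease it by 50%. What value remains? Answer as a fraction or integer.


Start with 506.
Step 1: Increase by 25%: 506 * 125/100 = 1265/2
Step 2: Decrease by 50%: 1265/2 * 50/100 = 1265/4
Final result = 1265/4

1265/4


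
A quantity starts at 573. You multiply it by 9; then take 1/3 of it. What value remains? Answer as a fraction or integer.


Start with 573.
Step 1: Multiply by 9: 573 * 9 = 5157
Step 2: Take 1/3: 5157 * 1/3 = 1719
Final result = 1719

1719


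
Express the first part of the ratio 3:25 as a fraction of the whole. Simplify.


Total parts = 3 + 25 = 28
First part fraction = 3/28
Simplify: 3/28 = 3/28

3/28


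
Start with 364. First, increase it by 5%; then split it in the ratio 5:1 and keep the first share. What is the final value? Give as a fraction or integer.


Start with 364.
Step 1: Increase by 5%: 364 * 105/100 = 1911/5
Step 2: Split 5:1, first share = 1911/5 * 5/6 = 637/2
Final result = 637/2

637/2


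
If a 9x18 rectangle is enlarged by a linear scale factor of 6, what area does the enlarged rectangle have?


Original dimensions: 9 x 18
Enlargement factor = 6
New width = 9 * 6 = 54
New height = 18 * 6 = 108
New area = 54 * 108 = 5832

5832


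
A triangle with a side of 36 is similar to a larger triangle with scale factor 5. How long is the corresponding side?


Similar triangles have proportional sides
Scale factor = 5
Smaller side = 36
Corresponding larger side = 36 * 5
= 180

180


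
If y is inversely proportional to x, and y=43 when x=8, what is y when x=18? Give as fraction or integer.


Inverse proportion: y = k/x
Find k: k = 8 * 43 = 344
Compute y at x=18: y = 344/18
y = 172/9

172/9


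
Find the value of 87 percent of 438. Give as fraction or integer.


Compute 87% of 438
Convert percentage: 87% = 87/100
Multiply: 438 * 87/100
= 38106/100
= 19053/50

19053/50


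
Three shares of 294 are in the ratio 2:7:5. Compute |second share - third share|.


Total parts = 2 + 7 + 5 = 14
Value per part = 294 / 14 = 21
Shares: 2*21=42, 7*21=147, 5*21=105
Second share = 147, third share = 105
Difference = |147 - 105| = 42

42


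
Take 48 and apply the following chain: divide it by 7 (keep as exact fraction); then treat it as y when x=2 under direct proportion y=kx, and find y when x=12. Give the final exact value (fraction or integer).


Start with 48.
Step 1: Divide by 7: 48 / 7 = 48/7
Step 2: Direct prop: k = (48/7)/2; new y = k*12 = 48/7*12/2 = 288/7
Final result = 288/7

288/7


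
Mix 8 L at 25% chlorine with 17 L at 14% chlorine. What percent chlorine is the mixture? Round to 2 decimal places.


Solute in mixture 1 = 25% of 8 L = 8*25/100 = 2 L
Solute in mixture 2 = 14% of 17 L = 17*14/100 = 119/50 L
Total solute = 2 + 119/50 = 219/50 L
Total volume = 8 + 17 = 25 L
Final concentration = 219/50/25 * 100 = 17.52%

17.52


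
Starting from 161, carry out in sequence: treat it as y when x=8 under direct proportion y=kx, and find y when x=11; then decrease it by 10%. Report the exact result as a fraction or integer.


Start with 161.
Step 1: Direct prop: k = (161)/8; new y = k*11 = 161*11/8 = 1771/8
Step 2: Decrease by 10%: 1771/8 * 90/100 = 15939/80
Final result = 15939/80

15939/80


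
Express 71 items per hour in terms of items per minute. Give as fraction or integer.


Converting from per hour to per minute
Rate = 71 items per hour
Divide by 60: 71/60
= 71/60 items per minute

71/60


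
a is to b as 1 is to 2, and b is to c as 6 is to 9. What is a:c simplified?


Given a:b = 1:2 and b:c = 6:9
Make b consistent. Multiply first ratio by 6: a:b = 6:12
Multiply second ratio by 2: b:c = 12:18
Now b = 12 in both, so a:b:c = 6:12:18
Therefore a:c = 6:18
Simplify by GCD: a:c = 1:3

1:3


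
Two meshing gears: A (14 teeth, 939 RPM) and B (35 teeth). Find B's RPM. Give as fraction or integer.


Gear ratio: teeth_A * RPM_A = teeth_B * RPM_B
14 * 939 = 35 * RPM_B
13146 = 35 * RPM_B
RPM_B = 13146 / 35
RPM_B = 1878/5

1878/5


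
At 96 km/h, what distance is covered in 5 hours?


Using distance = speed * time
Speed = 96 km/h
Time = 5 hours
Distance = 96 * 5
= 480 km

480


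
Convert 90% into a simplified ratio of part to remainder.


Part = 90%, Remainder = 10%
Ratio = 90:10
GCD(90, 10) = 10
Simplify: 9:1 = 9:1

9:1


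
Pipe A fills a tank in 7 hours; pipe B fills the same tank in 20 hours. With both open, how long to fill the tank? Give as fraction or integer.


Rate of A = 1/7 job per hour
Rate of B = 1/20 job per hour
Combined rate = 1/7 + 1/20
Find common denominator: (20 + 7)/(7*20) = 27/140
Combined rate = 27/140 job per hour
Time together = 1 / (27/140) = 140/27 hours

140/27


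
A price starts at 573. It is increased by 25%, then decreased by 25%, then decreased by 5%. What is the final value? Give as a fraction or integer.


Start: 573
Step 1: increase by 25% => multiply by 125/100
  573 * 125/100 = 2865/4
Step 2: decrease by 25% => multiply by 75/100
  2865/4 * 75/100 = 8595/16
Step 3: decrease by 5% => multiply by 95/100
  8595/16 * 95/100 = 32661/64
Final value = 32661/64

32661/64


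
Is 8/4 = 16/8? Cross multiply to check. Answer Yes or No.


Cross multiply to check 8/4 = 16/8
Left cross product: 8 * 8 = 64
Right cross product: 4 * 16 = 64
64 = 64
Equal, so proportions match => Yes

Yes


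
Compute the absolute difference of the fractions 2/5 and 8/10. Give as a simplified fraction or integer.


Simplify: 2/5 = 2/5 and 8/10 = 4/5
Find common denominator: LCD = 5
Convert: 2/5 and 4/5
Difference = |2 - 4|/5 = 2/5
Simplified = 2/5

2/5
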